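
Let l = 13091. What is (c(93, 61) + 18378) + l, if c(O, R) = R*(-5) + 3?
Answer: 31167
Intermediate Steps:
c(O, R) = 3 - 5*R (c(O, R) = -5*R + 3 = 3 - 5*R)
(c(93, 61) + 18378) + l = ((3 - 5*61) + 18378) + 13091 = ((3 - 305) + 18378) + 13091 = (-302 + 18378) + 13091 = 18076 + 13091 = 31167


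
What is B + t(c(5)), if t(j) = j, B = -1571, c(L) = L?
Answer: -1566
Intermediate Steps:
B + t(c(5)) = -1571 + 5 = -1566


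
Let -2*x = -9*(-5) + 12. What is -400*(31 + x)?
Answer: -1000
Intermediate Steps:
x = -57/2 (x = -(-9*(-5) + 12)/2 = -(45 + 12)/2 = -1/2*57 = -57/2 ≈ -28.500)
-400*(31 + x) = -400*(31 - 57/2) = -400*5/2 = -1000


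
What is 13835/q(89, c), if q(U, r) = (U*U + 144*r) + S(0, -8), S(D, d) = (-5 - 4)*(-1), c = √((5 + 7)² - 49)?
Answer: 10971155/6091498 - 99612*√95/3045749 ≈ 1.4823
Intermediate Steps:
c = √95 (c = √(12² - 49) = √(144 - 49) = √95 ≈ 9.7468)
S(D, d) = 9 (S(D, d) = -9*(-1) = 9)
q(U, r) = 9 + U² + 144*r (q(U, r) = (U*U + 144*r) + 9 = (U² + 144*r) + 9 = 9 + U² + 144*r)
13835/q(89, c) = 13835/(9 + 89² + 144*√95) = 13835/(9 + 7921 + 144*√95) = 13835/(7930 + 144*√95)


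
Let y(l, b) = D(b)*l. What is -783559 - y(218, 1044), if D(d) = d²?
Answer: -238389607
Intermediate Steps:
y(l, b) = l*b² (y(l, b) = b²*l = l*b²)
-783559 - y(218, 1044) = -783559 - 218*1044² = -783559 - 218*1089936 = -783559 - 1*237606048 = -783559 - 237606048 = -238389607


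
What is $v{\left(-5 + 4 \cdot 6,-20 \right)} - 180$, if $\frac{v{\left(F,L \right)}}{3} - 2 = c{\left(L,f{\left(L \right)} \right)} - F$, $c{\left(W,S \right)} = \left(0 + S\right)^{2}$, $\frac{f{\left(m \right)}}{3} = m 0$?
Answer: $-231$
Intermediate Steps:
$f{\left(m \right)} = 0$ ($f{\left(m \right)} = 3 m 0 = 3 \cdot 0 = 0$)
$c{\left(W,S \right)} = S^{2}$
$v{\left(F,L \right)} = 6 - 3 F$ ($v{\left(F,L \right)} = 6 + 3 \left(0^{2} - F\right) = 6 + 3 \left(0 - F\right) = 6 + 3 \left(- F\right) = 6 - 3 F$)
$v{\left(-5 + 4 \cdot 6,-20 \right)} - 180 = \left(6 - 3 \left(-5 + 4 \cdot 6\right)\right) - 180 = \left(6 - 3 \left(-5 + 24\right)\right) - 180 = \left(6 - 57\right) - 180 = -51 - 180 = -231$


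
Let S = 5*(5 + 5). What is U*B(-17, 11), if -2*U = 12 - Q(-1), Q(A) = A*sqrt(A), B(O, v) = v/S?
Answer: -33/25 - 11*I/100 ≈ -1.32 - 0.11*I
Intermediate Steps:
S = 50 (S = 5*10 = 50)
B(O, v) = v/50
Q(A) = A**(3/2)
U = -6 - I/2 (U = -(12 - (-1)**(3/2))/2 = -(12 - (-1)*I)/2 = -(12 + I)/2 = -6 - I/2 ≈ -6.0 - 0.5*I)
U*B(-17, 11) = (-6 - I/2)*((1/50)*11) = (-6 - I/2)*(11/50) = -33/25 - 11*I/100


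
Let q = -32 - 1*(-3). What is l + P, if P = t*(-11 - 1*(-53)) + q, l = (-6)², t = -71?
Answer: -2975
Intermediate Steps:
q = -29 (q = -32 + 3 = -29)
l = 36
P = -3011 (P = -71*(-11 - 1*(-53)) - 29 = -71*(-11 + 53) - 29 = -71*42 - 29 = -2982 - 29 = -3011)
l + P = 36 - 3011 = -2975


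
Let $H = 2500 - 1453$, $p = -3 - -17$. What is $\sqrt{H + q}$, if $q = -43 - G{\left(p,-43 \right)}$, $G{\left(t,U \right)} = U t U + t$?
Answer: $8 i \sqrt{389} \approx 157.78 i$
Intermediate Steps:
$p = 14$ ($p = -3 + 17 = 14$)
$H = 1047$ ($H = 2500 - 1453 = 1047$)
$G{\left(t,U \right)} = t + t U^{2}$ ($G{\left(t,U \right)} = t U^{2} + t = t + t U^{2}$)
$q = -25943$ ($q = -43 - 14 \left(1 + \left(-43\right)^{2}\right) = -43 - 14 \left(1 + 1849\right) = -43 - 14 \cdot 1850 = -43 - 25900 = -25943$)
$\sqrt{H + q} = \sqrt{1047 - 25943} = \sqrt{-24896} = 8 i \sqrt{389}$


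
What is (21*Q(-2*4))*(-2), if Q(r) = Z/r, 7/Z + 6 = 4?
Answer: -147/8 ≈ -18.375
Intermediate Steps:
Z = -7/2 (Z = 7/(-6 + 4) = 7/(-2) = 7*(-½) = -7/2 ≈ -3.5000)
Q(r) = -7/(2*r)
(21*Q(-2*4))*(-2) = (21*(-7/(2*((-2*4)))))*(-2) = (21*(-7/2/(-8)))*(-2) = (21*(-7/2*(-⅛)))*(-2) = (21*(7/16))*(-2) = (147/16)*(-2) = -147/8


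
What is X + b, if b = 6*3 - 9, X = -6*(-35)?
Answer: 219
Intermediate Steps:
X = 210
b = 9 (b = 18 - 9 = 9)
X + b = 210 + 9 = 219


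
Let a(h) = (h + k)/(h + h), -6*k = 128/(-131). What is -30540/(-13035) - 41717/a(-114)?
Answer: -1624119831262/19438661 ≈ -83551.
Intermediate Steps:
k = 64/393 (k = -64/(3*(-131)) = -64*(-1)/(3*131) = -⅙*(-128/131) = 64/393 ≈ 0.16285)
a(h) = (64/393 + h)/(2*h) (a(h) = (h + 64/393)/(h + h) = (64/393 + h)/((2*h)) = (64/393 + h)*(1/(2*h)) = (64/393 + h)/(2*h))
-30540/(-13035) - 41717/a(-114) = -30540/(-13035) - 41717*(-89604/(64 + 393*(-114))) = -30540*(-1/13035) - 41717*(-89604/(64 - 44802)) = 2036/869 - 41717/((1/786)*(-1/114)*(-44738)) = 2036/869 - 41717/22369/44802 = 2036/869 - 41717*44802/22369 = 2036/869 - 1869005034/22369 = -1624119831262/19438661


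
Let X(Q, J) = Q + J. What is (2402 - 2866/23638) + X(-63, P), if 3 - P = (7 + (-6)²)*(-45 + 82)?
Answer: 8874636/11819 ≈ 750.88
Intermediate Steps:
P = -1588 (P = 3 - (7 + (-6)²)*(-45 + 82) = 3 - (7 + 36)*37 = 3 - 43*37 = 3 - 1*1591 = 3 - 1591 = -1588)
X(Q, J) = J + Q
(2402 - 2866/23638) + X(-63, P) = (2402 - 2866/23638) + (-1588 - 63) = (2402 - 2866*1/23638) - 1651 = (2402 - 1433/11819) - 1651 = 28387805/11819 - 1651 = 8874636/11819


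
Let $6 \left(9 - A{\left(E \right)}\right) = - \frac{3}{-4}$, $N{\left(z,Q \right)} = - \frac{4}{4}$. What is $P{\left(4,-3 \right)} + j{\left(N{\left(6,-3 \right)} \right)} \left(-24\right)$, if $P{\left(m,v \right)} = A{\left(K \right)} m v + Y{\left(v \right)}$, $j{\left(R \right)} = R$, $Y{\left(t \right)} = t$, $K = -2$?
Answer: $- \frac{171}{2} \approx -85.5$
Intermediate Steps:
$N{\left(z,Q \right)} = -1$ ($N{\left(z,Q \right)} = \left(-4\right) \frac{1}{4} = -1$)
$A{\left(E \right)} = \frac{71}{8}$ ($A{\left(E \right)} = 9 - \frac{\left(-3\right) \frac{1}{-4}}{6} = 9 - \frac{\left(-3\right) \left(- \frac{1}{4}\right)}{6} = 9 - \frac{1}{8} = \frac{71}{8}$)
$P{\left(m,v \right)} = v + \frac{71 m v}{8}$ ($P{\left(m,v \right)} = \frac{71 m}{8} v + v = \frac{71 m v}{8} + v = v + \frac{71 m v}{8}$)
$P{\left(4,-3 \right)} + j{\left(N{\left(6,-3 \right)} \right)} \left(-24\right) = \frac{1}{8} \left(-3\right) \left(8 + 71 \cdot 4\right) - -24 = \frac{1}{8} \left(-3\right) \left(8 + 284\right) + 24 = \frac{1}{8} \left(-3\right) 292 + 24 = - \frac{219}{2} + 24 = - \frac{171}{2}$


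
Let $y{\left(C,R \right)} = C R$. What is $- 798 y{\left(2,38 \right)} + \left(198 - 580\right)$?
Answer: $-61030$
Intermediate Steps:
$- 798 y{\left(2,38 \right)} + \left(198 - 580\right) = - 798 \cdot 2 \cdot 38 + \left(198 - 580\right) = \left(-798\right) 76 - 382 = -60648 - 382 = -61030$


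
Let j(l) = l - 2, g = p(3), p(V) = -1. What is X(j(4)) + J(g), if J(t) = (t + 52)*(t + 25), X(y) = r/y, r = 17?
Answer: 2465/2 ≈ 1232.5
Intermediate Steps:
g = -1
j(l) = -2 + l
X(y) = 17/y
J(t) = (25 + t)*(52 + t) (J(t) = (52 + t)*(25 + t) = (25 + t)*(52 + t))
X(j(4)) + J(g) = 17/(-2 + 4) + (1300 + (-1)² + 77*(-1)) = 17/2 + (1300 + 1 - 77) = 17*(½) + 1224 = 17/2 + 1224 = 2465/2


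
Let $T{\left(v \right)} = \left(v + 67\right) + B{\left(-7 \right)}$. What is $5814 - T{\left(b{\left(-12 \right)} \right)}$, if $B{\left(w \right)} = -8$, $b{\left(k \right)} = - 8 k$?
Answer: $5659$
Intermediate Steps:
$T{\left(v \right)} = 59 + v$ ($T{\left(v \right)} = \left(v + 67\right) - 8 = \left(67 + v\right) - 8 = 59 + v$)
$5814 - T{\left(b{\left(-12 \right)} \right)} = 5814 - \left(59 - -96\right) = 5814 - \left(59 + 96\right) = 5814 - 155 = 5659$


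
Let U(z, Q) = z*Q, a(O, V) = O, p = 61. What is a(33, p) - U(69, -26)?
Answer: 1827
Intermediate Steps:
U(z, Q) = Q*z
a(33, p) - U(69, -26) = 33 - (-26)*69 = 33 - 1*(-1794) = 33 + 1794 = 1827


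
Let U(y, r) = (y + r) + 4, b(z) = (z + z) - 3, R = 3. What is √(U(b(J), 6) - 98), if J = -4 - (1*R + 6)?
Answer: 3*I*√13 ≈ 10.817*I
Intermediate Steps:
J = -13 (J = -4 - (1*3 + 6) = -4 - (3 + 6) = -4 - 1*9 = -4 - 9 = -13)
b(z) = -3 + 2*z (b(z) = 2*z - 3 = -3 + 2*z)
U(y, r) = 4 + r + y (U(y, r) = (r + y) + 4 = 4 + r + y)
√(U(b(J), 6) - 98) = √((4 + 6 + (-3 + 2*(-13))) - 98) = √((4 + 6 + (-3 - 26)) - 98) = √((4 + 6 - 29) - 98) = √(-19 - 98) = √(-117) = 3*I*√13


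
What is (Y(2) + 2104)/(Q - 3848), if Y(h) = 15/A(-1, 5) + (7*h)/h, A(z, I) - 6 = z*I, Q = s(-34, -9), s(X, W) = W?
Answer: -2126/3857 ≈ -0.55121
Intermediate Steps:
Q = -9
A(z, I) = 6 + I*z (A(z, I) = 6 + z*I = 6 + I*z)
Y(h) = 22 (Y(h) = 15/(6 + 5*(-1)) + (7*h)/h = 15/(6 - 5) + 7 = 15/1 + 7 = 15*1 + 7 = 15 + 7 = 22)
(Y(2) + 2104)/(Q - 3848) = (22 + 2104)/(-9 - 3848) = 2126/(-3857) = 2126*(-1/3857) = -2126/3857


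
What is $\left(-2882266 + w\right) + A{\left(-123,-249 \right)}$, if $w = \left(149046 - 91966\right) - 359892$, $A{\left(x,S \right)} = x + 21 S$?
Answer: $-3190430$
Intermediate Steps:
$w = -302812$ ($w = 57080 - 359892 = -302812$)
$\left(-2882266 + w\right) + A{\left(-123,-249 \right)} = \left(-2882266 - 302812\right) + \left(-123 + 21 \left(-249\right)\right) = -3185078 - 5352 = -3190430$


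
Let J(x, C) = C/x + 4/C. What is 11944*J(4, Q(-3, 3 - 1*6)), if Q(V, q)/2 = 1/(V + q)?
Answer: -432970/3 ≈ -1.4432e+5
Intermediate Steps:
Q(V, q) = 2/(V + q)
J(x, C) = 4/C + C/x
11944*J(4, Q(-3, 3 - 1*6)) = 11944*(4/((2/(-3 + (3 - 1*6)))) + (2/(-3 + (3 - 1*6)))/4) = 11944*(4/((2/(-3 + (3 - 6)))) + (2/(-3 + (3 - 6)))*(¼)) = 11944*(4/((2/(-3 - 3))) + (2/(-3 - 3))*(¼)) = 11944*(4/((2/(-6))) + (2/(-6))*(¼)) = 11944*(4/((2*(-⅙))) + (2*(-⅙))*(¼)) = 11944*(4/(-⅓) - ⅓*¼) = 11944*(4*(-3) - 1/12) = 11944*(-12 - 1/12) = 11944*(-145/12) = -432970/3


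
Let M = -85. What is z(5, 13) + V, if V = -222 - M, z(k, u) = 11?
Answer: -126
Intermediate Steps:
V = -137 (V = -222 - 1*(-85) = -222 + 85 = -137)
z(5, 13) + V = 11 - 137 = -126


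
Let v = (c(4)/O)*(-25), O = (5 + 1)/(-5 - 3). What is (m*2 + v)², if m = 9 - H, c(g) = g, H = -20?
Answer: 329476/9 ≈ 36608.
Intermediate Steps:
O = -¾ (O = 6/(-8) = 6*(-⅛) = -¾ ≈ -0.75000)
m = 29 (m = 9 - 1*(-20) = 9 + 20 = 29)
v = 400/3 (v = (4/(-¾))*(-25) = (4*(-4/3))*(-25) = -16/3*(-25) = 400/3 ≈ 133.33)
(m*2 + v)² = (29*2 + 400/3)² = (58 + 400/3)² = (574/3)² = 329476/9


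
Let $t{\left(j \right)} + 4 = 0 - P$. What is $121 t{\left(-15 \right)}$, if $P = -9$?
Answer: $605$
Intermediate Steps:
$t{\left(j \right)} = 5$ ($t{\left(j \right)} = -4 + \left(0 - -9\right) = -4 + \left(0 + 9\right) = -4 + 9 = 5$)
$121 t{\left(-15 \right)} = 121 \cdot 5 = 605$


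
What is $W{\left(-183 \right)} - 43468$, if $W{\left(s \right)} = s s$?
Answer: $-9979$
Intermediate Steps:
$W{\left(s \right)} = s^{2}$
$W{\left(-183 \right)} - 43468 = \left(-183\right)^{2} - 43468 = 33489 - 43468 = -9979$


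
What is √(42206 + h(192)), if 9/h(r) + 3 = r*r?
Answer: 5*√254874217235/12287 ≈ 205.44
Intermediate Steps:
h(r) = 9/(-3 + r²) (h(r) = 9/(-3 + r*r) = 9/(-3 + r²))
√(42206 + h(192)) = √(42206 + 9/(-3 + 192²)) = √(42206 + 9/(-3 + 36864)) = √(42206 + 9/36861) = √(42206 + 9*(1/36861)) = √(42206 + 3/12287) = √(518585125/12287) = 5*√254874217235/12287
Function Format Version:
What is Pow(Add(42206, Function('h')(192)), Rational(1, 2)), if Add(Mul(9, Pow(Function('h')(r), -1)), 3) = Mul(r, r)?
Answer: Mul(Rational(5, 12287), Pow(254874217235, Rational(1, 2))) ≈ 205.44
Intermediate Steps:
Function('h')(r) = Mul(9, Pow(Add(-3, Pow(r, 2)), -1)) (Function('h')(r) = Mul(9, Pow(Add(-3, Mul(r, r)), -1)) = Mul(9, Pow(Add(-3, Pow(r, 2)), -1)))
Pow(Add(42206, Function('h')(192)), Rational(1, 2)) = Pow(Add(42206, Mul(9, Pow(Add(-3, Pow(192, 2)), -1))), Rational(1, 2)) = Pow(Add(42206, Mul(9, Pow(Add(-3, 36864), -1))), Rational(1, 2)) = Pow(Add(42206, Mul(9, Pow(36861, -1))), Rational(1, 2)) = Pow(Add(42206, Mul(9, Rational(1, 36861))), Rational(1, 2)) = Pow(Add(42206, Rational(3, 12287)), Rational(1, 2)) = Pow(Rational(518585125, 12287), Rational(1, 2)) = Mul(Rational(5, 12287), Pow(254874217235, Rational(1, 2)))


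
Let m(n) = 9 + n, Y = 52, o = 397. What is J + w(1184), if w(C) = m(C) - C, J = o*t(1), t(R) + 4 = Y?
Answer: 19065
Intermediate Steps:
t(R) = 48 (t(R) = -4 + 52 = 48)
J = 19056 (J = 397*48 = 19056)
w(C) = 9 (w(C) = (9 + C) - C = 9)
J + w(1184) = 19056 + 9 = 19065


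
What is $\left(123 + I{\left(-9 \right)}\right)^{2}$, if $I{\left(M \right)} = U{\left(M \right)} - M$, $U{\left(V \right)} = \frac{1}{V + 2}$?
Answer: $\frac{851929}{49} \approx 17386.0$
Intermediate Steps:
$U{\left(V \right)} = \frac{1}{2 + V}$
$I{\left(M \right)} = \frac{1}{2 + M} - M$
$\left(123 + I{\left(-9 \right)}\right)^{2} = \left(123 + \frac{1 - - 9 \left(2 - 9\right)}{2 - 9}\right)^{2} = \left(123 + \frac{1 - \left(-9\right) \left(-7\right)}{-7}\right)^{2} = \left(123 - \frac{1 - 63}{7}\right)^{2} = \left(123 - - \frac{62}{7}\right)^{2} = \left(123 + \frac{62}{7}\right)^{2} = \left(\frac{923}{7}\right)^{2} = \frac{851929}{49}$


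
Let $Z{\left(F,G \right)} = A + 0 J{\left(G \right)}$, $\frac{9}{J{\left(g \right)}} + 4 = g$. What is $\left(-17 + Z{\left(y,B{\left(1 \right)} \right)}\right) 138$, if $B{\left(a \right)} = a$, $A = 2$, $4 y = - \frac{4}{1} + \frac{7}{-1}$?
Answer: $-2070$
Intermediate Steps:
$y = - \frac{11}{4}$ ($y = \frac{- \frac{4}{1} + \frac{7}{-1}}{4} = \frac{\left(-4\right) 1 + 7 \left(-1\right)}{4} = \frac{-4 - 7}{4} = \frac{1}{4} \left(-11\right) = - \frac{11}{4} \approx -2.75$)
$J{\left(g \right)} = \frac{9}{-4 + g}$
$Z{\left(F,G \right)} = 2$ ($Z{\left(F,G \right)} = 2 + 0 \frac{9}{-4 + G} = 2 + 0 = 2$)
$\left(-17 + Z{\left(y,B{\left(1 \right)} \right)}\right) 138 = \left(-17 + 2\right) 138 = \left(-15\right) 138 = -2070$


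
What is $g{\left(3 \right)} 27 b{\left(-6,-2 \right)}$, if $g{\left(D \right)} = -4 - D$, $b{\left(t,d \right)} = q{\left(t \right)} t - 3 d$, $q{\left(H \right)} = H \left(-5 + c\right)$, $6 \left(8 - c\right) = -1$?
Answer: $-22680$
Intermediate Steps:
$c = \frac{49}{6}$ ($c = 8 - - \frac{1}{6} = 8 + \frac{1}{6} = \frac{49}{6} \approx 8.1667$)
$q{\left(H \right)} = \frac{19 H}{6}$ ($q{\left(H \right)} = H \left(-5 + \frac{49}{6}\right) = H \frac{19}{6} = \frac{19 H}{6}$)
$b{\left(t,d \right)} = - 3 d + \frac{19 t^{2}}{6}$ ($b{\left(t,d \right)} = \frac{19 t}{6} t - 3 d = \frac{19 t^{2}}{6} - 3 d = - 3 d + \frac{19 t^{2}}{6}$)
$g{\left(3 \right)} 27 b{\left(-6,-2 \right)} = \left(-4 - 3\right) 27 \left(\left(-3\right) \left(-2\right) + \frac{19 \left(-6\right)^{2}}{6}\right) = \left(-4 - 3\right) 27 \left(6 + \frac{19}{6} \cdot 36\right) = \left(-7\right) 27 \left(6 + 114\right) = \left(-189\right) 120 = -22680$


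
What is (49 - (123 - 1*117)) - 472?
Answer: -429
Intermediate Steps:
(49 - (123 - 1*117)) - 472 = (49 - (123 - 117)) - 472 = (49 - 1*6) - 472 = (49 - 6) - 472 = 43 - 472 = -429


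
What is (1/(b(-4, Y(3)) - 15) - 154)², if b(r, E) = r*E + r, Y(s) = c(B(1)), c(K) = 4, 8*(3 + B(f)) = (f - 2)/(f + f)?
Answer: 29062881/1225 ≈ 23725.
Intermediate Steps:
B(f) = -3 + (-2 + f)/(16*f) (B(f) = -3 + ((f - 2)/(f + f))/8 = -3 + ((-2 + f)/((2*f)))/8 = -3 + ((-2 + f)*(1/(2*f)))/8 = -3 + ((-2 + f)/(2*f))/8 = -3 + (-2 + f)/(16*f))
Y(s) = 4
b(r, E) = r + E*r (b(r, E) = E*r + r = r + E*r)
(1/(b(-4, Y(3)) - 15) - 154)² = (1/(-4*(1 + 4) - 15) - 154)² = (1/(-4*5 - 15) - 154)² = (1/(-20 - 15) - 154)² = (1/(-35) - 154)² = (-1/35 - 154)² = (-5391/35)² = 29062881/1225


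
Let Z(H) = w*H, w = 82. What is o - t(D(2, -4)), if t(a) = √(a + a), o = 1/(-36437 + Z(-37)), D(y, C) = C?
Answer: -1/39471 - 2*I*√2 ≈ -2.5335e-5 - 2.8284*I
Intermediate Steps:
Z(H) = 82*H
o = -1/39471 (o = 1/(-36437 + 82*(-37)) = 1/(-36437 - 3034) = 1/(-39471) = -1/39471 ≈ -2.5335e-5)
t(a) = √2*√a (t(a) = √(2*a) = √2*√a)
o - t(D(2, -4)) = -1/39471 - √2*√(-4) = -1/39471 - √2*2*I = -1/39471 - 2*I*√2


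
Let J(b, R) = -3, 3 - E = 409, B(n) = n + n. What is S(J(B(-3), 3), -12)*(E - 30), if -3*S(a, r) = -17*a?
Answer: 7412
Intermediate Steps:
B(n) = 2*n
E = -406 (E = 3 - 1*409 = 3 - 409 = -406)
S(a, r) = 17*a/3 (S(a, r) = -(-17)*a/3 = 17*a/3)
S(J(B(-3), 3), -12)*(E - 30) = ((17/3)*(-3))*(-406 - 30) = -17*(-436) = 7412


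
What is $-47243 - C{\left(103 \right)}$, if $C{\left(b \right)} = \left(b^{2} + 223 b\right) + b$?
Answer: $-80924$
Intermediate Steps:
$C{\left(b \right)} = b^{2} + 224 b$
$-47243 - C{\left(103 \right)} = -47243 - 103 \left(224 + 103\right) = -47243 - 103 \cdot 327 = -47243 - 33681 = -80924$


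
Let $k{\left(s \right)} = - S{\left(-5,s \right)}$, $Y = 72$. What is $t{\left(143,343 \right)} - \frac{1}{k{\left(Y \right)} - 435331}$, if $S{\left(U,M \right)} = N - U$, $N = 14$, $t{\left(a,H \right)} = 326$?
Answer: $\frac{141924101}{435350} \approx 326.0$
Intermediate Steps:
$S{\left(U,M \right)} = 14 - U$
$k{\left(s \right)} = -19$ ($k{\left(s \right)} = - (14 - -5) = - (14 + 5) = \left(-1\right) 19 = -19$)
$t{\left(143,343 \right)} - \frac{1}{k{\left(Y \right)} - 435331} = 326 - \frac{1}{-19 - 435331} = 326 - \frac{1}{-435350} = 326 - - \frac{1}{435350} = 326 + \frac{1}{435350} = \frac{141924101}{435350}$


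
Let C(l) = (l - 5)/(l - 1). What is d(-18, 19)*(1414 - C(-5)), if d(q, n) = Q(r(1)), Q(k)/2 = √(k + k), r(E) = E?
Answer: 8474*√2/3 ≈ 3994.7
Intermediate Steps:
Q(k) = 2*√2*√k (Q(k) = 2*√(k + k) = 2*√(2*k) = 2*(√2*√k) = 2*√2*√k)
d(q, n) = 2*√2 (d(q, n) = 2*√2*√1 = 2*√2*1 = 2*√2)
C(l) = (-5 + l)/(-1 + l)
d(-18, 19)*(1414 - C(-5)) = (2*√2)*(1414 - (-5 - 5)/(-1 - 5)) = (2*√2)*(1414 - (-10)/(-6)) = (2*√2)*(1414 - (-1)*(-10)/6) = (2*√2)*(1414 - 1*5/3) = (2*√2)*(1414 - 5/3) = (2*√2)*(4237/3) = 8474*√2/3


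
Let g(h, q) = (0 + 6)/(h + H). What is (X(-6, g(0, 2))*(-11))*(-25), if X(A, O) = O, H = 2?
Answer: 825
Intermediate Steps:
g(h, q) = 6/(2 + h) (g(h, q) = (0 + 6)/(h + 2) = 6/(2 + h))
(X(-6, g(0, 2))*(-11))*(-25) = ((6/(2 + 0))*(-11))*(-25) = ((6/2)*(-11))*(-25) = ((6*(½))*(-11))*(-25) = (3*(-11))*(-25) = -33*(-25) = 825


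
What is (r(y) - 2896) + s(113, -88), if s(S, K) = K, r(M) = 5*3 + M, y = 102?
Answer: -2867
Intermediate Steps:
r(M) = 15 + M
(r(y) - 2896) + s(113, -88) = ((15 + 102) - 2896) - 88 = (117 - 2896) - 88 = -2779 - 88 = -2867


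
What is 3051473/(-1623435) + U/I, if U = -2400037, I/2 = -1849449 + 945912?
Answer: -539311150969/977889059730 ≈ -0.55151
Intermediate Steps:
I = -1807074 (I = 2*(-1849449 + 945912) = 2*(-903537) = -1807074)
3051473/(-1623435) + U/I = 3051473/(-1623435) - 2400037/(-1807074) = 3051473*(-1/1623435) - 2400037*(-1/1807074) = -3051473/1623435 + 2400037/1807074 = -539311150969/977889059730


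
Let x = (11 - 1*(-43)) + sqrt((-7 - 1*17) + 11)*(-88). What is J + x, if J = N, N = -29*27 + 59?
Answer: -670 - 88*I*sqrt(13) ≈ -670.0 - 317.29*I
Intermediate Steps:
N = -724 (N = -783 + 59 = -724)
J = -724
x = 54 - 88*I*sqrt(13) (x = (11 + 43) + sqrt((-7 - 17) + 11)*(-88) = 54 + sqrt(-24 + 11)*(-88) = 54 + sqrt(-13)*(-88) = 54 + (I*sqrt(13))*(-88) = 54 - 88*I*sqrt(13) ≈ 54.0 - 317.29*I)
J + x = -724 + (54 - 88*I*sqrt(13)) = -670 - 88*I*sqrt(13)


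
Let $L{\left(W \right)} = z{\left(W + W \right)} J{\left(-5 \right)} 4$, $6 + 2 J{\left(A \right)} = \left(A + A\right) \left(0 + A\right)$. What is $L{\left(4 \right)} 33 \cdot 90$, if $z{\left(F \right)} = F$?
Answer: $2090880$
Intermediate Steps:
$J{\left(A \right)} = -3 + A^{2}$ ($J{\left(A \right)} = -3 + \frac{\left(A + A\right) \left(0 + A\right)}{2} = -3 + \frac{2 A A}{2} = -3 + \frac{2 A^{2}}{2} = -3 + A^{2}$)
$L{\left(W \right)} = 176 W$ ($L{\left(W \right)} = \left(W + W\right) \left(-3 + \left(-5\right)^{2}\right) 4 = 2 W \left(-3 + 25\right) 4 = 2 W 22 \cdot 4 = 44 W 4 = 176 W$)
$L{\left(4 \right)} 33 \cdot 90 = 176 \cdot 4 \cdot 33 \cdot 90 = 704 \cdot 33 \cdot 90 = 23232 \cdot 90 = 2090880$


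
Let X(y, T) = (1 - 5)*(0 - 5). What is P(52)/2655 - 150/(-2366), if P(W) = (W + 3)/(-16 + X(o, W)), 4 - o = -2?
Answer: 172313/2512692 ≈ 0.068577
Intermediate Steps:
o = 6 (o = 4 - 1*(-2) = 4 + 2 = 6)
X(y, T) = 20 (X(y, T) = -4*(-5) = 20)
P(W) = 3/4 + W/4 (P(W) = (W + 3)/(-16 + 20) = (3 + W)/4 = (3 + W)*(1/4) = 3/4 + W/4)
P(52)/2655 - 150/(-2366) = (3/4 + (1/4)*52)/2655 - 150/(-2366) = (3/4 + 13)*(1/2655) - 150*(-1/2366) = (55/4)*(1/2655) + 75/1183 = 11/2124 + 75/1183 = 172313/2512692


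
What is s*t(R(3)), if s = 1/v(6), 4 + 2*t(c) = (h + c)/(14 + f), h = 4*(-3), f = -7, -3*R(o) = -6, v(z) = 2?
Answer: -19/14 ≈ -1.3571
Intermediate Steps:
R(o) = 2 (R(o) = -⅓*(-6) = 2)
h = -12
t(c) = -20/7 + c/14 (t(c) = -2 + ((-12 + c)/(14 - 7))/2 = -2 + ((-12 + c)/7)/2 = -2 + ((-12 + c)*(⅐))/2 = -2 + (-12/7 + c/7)/2 = -2 + (-6/7 + c/14) = -20/7 + c/14)
s = ½ (s = 1/2 = ½ ≈ 0.50000)
s*t(R(3)) = (-20/7 + (1/14)*2)/2 = (-20/7 + ⅐)/2 = (½)*(-19/7) = -19/14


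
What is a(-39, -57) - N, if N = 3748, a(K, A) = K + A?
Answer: -3844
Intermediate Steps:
a(K, A) = A + K
a(-39, -57) - N = (-57 - 39) - 1*3748 = -96 - 3748 = -3844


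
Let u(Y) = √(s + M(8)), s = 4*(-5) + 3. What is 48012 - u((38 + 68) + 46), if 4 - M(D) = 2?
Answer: 48012 - I*√15 ≈ 48012.0 - 3.873*I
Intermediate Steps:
M(D) = 2 (M(D) = 4 - 1*2 = 4 - 2 = 2)
s = -17 (s = -20 + 3 = -17)
u(Y) = I*√15 (u(Y) = √(-17 + 2) = √(-15) = I*√15)
48012 - u((38 + 68) + 46) = 48012 - I*√15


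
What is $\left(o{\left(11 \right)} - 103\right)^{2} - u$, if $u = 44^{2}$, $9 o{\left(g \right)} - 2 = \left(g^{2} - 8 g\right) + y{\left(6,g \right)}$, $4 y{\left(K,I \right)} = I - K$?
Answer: $\frac{10185913}{1296} \approx 7859.5$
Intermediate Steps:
$y{\left(K,I \right)} = - \frac{K}{4} + \frac{I}{4}$ ($y{\left(K,I \right)} = \frac{I - K}{4} = - \frac{K}{4} + \frac{I}{4}$)
$o{\left(g \right)} = \frac{1}{18} - \frac{31 g}{36} + \frac{g^{2}}{9}$ ($o{\left(g \right)} = \frac{2}{9} + \frac{\left(g^{2} - 8 g\right) + \left(\left(- \frac{1}{4}\right) 6 + \frac{g}{4}\right)}{9} = \frac{2}{9} + \frac{\left(g^{2} - 8 g\right) + \left(- \frac{3}{2} + \frac{g}{4}\right)}{9} = \frac{2}{9} + \frac{- \frac{3}{2} + g^{2} - \frac{31 g}{4}}{9} = \frac{2}{9} - \left(\frac{1}{6} - \frac{g^{2}}{9} + \frac{31 g}{36}\right) = \frac{1}{18} - \frac{31 g}{36} + \frac{g^{2}}{9}$)
$u = 1936$
$\left(o{\left(11 \right)} - 103\right)^{2} - u = \left(\left(\frac{1}{18} - \frac{341}{36} + \frac{11^{2}}{9}\right) - 103\right)^{2} - 1936 = \left(\left(\frac{1}{18} - \frac{341}{36} + \frac{1}{9} \cdot 121\right) - 103\right)^{2} - 1936 = \left(\left(\frac{1}{18} - \frac{341}{36} + \frac{121}{9}\right) - 103\right)^{2} - 1936 = \left(\frac{145}{36} - 103\right)^{2} - 1936 = \left(- \frac{3563}{36}\right)^{2} - 1936 = \frac{12694969}{1296} - 1936 = \frac{10185913}{1296}$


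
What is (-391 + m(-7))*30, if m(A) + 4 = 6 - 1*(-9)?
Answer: -11400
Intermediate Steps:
m(A) = 11 (m(A) = -4 + (6 - 1*(-9)) = -4 + (6 + 9) = -4 + 15 = 11)
(-391 + m(-7))*30 = (-391 + 11)*30 = -380*30 = -11400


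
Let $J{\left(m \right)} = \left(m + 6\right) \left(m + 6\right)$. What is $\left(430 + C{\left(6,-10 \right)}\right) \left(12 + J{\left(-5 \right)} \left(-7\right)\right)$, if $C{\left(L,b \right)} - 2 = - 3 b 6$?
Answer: $3060$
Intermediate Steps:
$J{\left(m \right)} = \left(6 + m\right)^{2}$ ($J{\left(m \right)} = \left(6 + m\right) \left(6 + m\right) = \left(6 + m\right)^{2}$)
$C{\left(L,b \right)} = 2 - 18 b$ ($C{\left(L,b \right)} = 2 + - 3 b 6 = 2 - 18 b$)
$\left(430 + C{\left(6,-10 \right)}\right) \left(12 + J{\left(-5 \right)} \left(-7\right)\right) = \left(430 + \left(2 - -180\right)\right) \left(12 + \left(6 - 5\right)^{2} \left(-7\right)\right) = \left(430 + \left(2 + 180\right)\right) \left(12 + 1^{2} \left(-7\right)\right) = \left(430 + 182\right) \left(12 + 1 \left(-7\right)\right) = 612 \left(12 - 7\right) = 612 \cdot 5 = 3060$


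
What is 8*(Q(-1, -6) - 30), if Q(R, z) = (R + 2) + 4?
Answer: -200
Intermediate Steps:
Q(R, z) = 6 + R (Q(R, z) = (2 + R) + 4 = 6 + R)
8*(Q(-1, -6) - 30) = 8*((6 - 1) - 30) = 8*(5 - 30) = 8*(-25) = -200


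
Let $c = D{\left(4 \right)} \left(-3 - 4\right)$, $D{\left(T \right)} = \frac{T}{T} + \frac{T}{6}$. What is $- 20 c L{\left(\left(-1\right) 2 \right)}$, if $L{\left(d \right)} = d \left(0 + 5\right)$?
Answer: $- \frac{7000}{3} \approx -2333.3$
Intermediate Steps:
$D{\left(T \right)} = 1 + \frac{T}{6}$ ($D{\left(T \right)} = 1 + T \frac{1}{6} = 1 + \frac{T}{6}$)
$L{\left(d \right)} = 5 d$ ($L{\left(d \right)} = d 5 = 5 d$)
$c = - \frac{35}{3}$ ($c = \left(1 + \frac{1}{6} \cdot 4\right) \left(-3 - 4\right) = \left(1 + \frac{2}{3}\right) \left(-7\right) = \frac{5}{3} \left(-7\right) = - \frac{35}{3} \approx -11.667$)
$- 20 c L{\left(\left(-1\right) 2 \right)} = \left(-20\right) \left(- \frac{35}{3}\right) 5 \left(\left(-1\right) 2\right) = \frac{700 \cdot 5 \left(-2\right)}{3} = \frac{700}{3} \left(-10\right) = - \frac{7000}{3}$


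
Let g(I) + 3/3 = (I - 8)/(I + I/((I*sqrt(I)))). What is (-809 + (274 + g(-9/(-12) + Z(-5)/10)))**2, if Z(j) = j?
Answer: 23571025/81 ≈ 2.9100e+5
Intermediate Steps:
g(I) = -1 + (-8 + I)/(I + 1/sqrt(I)) (g(I) = -1 + (I - 8)/(I + I/((I*sqrt(I)))) = -1 + (-8 + I)/(I + I/(I**(3/2))) = -1 + (-8 + I)/(I + I/I**(3/2)) = -1 + (-8 + I)/(I + 1/sqrt(I)))
(-809 + (274 + g(-9/(-12) + Z(-5)/10)))**2 = (-809 + (274 + (-(-9/(-12) - 5/10) - 8*(-9/(-12) - 5/10)**(3/2))/((-9/(-12) - 5/10) + (-9/(-12) - 5/10)**(5/2))))**2 = (-809 + (274 + (-(-9*(-1/12) - 5*1/10) - 8*(-9*(-1/12) - 5*1/10)**(3/2))/((-9*(-1/12) - 5*1/10) + (-9*(-1/12) - 5*1/10)**(5/2))))**2 = (-809 + (274 + (-(3/4 - 1/2) - 8*(3/4 - 1/2)**(3/2))/((3/4 - 1/2) + (3/4 - 1/2)**(5/2))))**2 = (-809 + (274 + (-1*1/4 - 8*(1/4)**(3/2))/(1/4 + (1/4)**(5/2))))**2 = (-809 + (274 + (-1/4 - 8*1/8)/(1/4 + 1/32)))**2 = (-809 + (274 + (-1/4 - 1)/(9/32)))**2 = (-809 + (274 + (32/9)*(-5/4)))**2 = (-809 + (274 - 40/9))**2 = (-809 + 2426/9)**2 = (-4855/9)**2 = 23571025/81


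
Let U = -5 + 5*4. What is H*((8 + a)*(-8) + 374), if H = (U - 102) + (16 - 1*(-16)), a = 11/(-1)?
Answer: -21890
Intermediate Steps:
U = 15 (U = -5 + 20 = 15)
a = -11 (a = 11*(-1) = -11)
H = -55 (H = (15 - 102) + (16 - 1*(-16)) = -87 + (16 + 16) = -87 + 32 = -55)
H*((8 + a)*(-8) + 374) = -55*((8 - 11)*(-8) + 374) = -55*(-3*(-8) + 374) = -55*(24 + 374) = -55*398 = -21890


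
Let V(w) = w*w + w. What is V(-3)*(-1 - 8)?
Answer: -54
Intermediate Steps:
V(w) = w + w² (V(w) = w² + w = w + w²)
V(-3)*(-1 - 8) = (-3*(1 - 3))*(-1 - 8) = -3*(-2)*(-9) = 6*(-9) = -54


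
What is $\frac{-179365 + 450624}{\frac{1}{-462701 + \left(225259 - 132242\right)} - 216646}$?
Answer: $- \frac{100280112156}{80090559865} \approx -1.2521$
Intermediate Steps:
$\frac{-179365 + 450624}{\frac{1}{-462701 + \left(225259 - 132242\right)} - 216646} = \frac{271259}{\frac{1}{-462701 + 93017} - 216646} = \frac{271259}{\frac{1}{-369684} - 216646} = \frac{271259}{- \frac{1}{369684} - 216646} = \frac{271259}{- \frac{80090559865}{369684}} = 271259 \left(- \frac{369684}{80090559865}\right) = - \frac{100280112156}{80090559865}$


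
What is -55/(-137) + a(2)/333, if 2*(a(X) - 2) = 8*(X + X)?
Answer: 2309/5069 ≈ 0.45551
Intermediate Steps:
a(X) = 2 + 8*X (a(X) = 2 + (8*(X + X))/2 = 2 + (8*(2*X))/2 = 2 + (16*X)/2 = 2 + 8*X)
-55/(-137) + a(2)/333 = -55/(-137) + (2 + 8*2)/333 = -55*(-1/137) + (2 + 16)*(1/333) = 55/137 + 18*(1/333) = 55/137 + 2/37 = 2309/5069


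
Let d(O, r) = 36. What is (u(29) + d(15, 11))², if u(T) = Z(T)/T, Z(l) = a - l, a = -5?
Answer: 1020100/841 ≈ 1213.0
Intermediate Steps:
Z(l) = -5 - l
u(T) = (-5 - T)/T
(u(29) + d(15, 11))² = ((-5 - 1*29)/29 + 36)² = ((-5 - 29)/29 + 36)² = ((1/29)*(-34) + 36)² = (-34/29 + 36)² = (1010/29)² = 1020100/841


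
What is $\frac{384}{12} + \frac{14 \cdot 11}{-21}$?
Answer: $\frac{74}{3} \approx 24.667$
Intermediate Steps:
$\frac{384}{12} + \frac{14 \cdot 11}{-21} = 384 \cdot \frac{1}{12} + 154 \left(- \frac{1}{21}\right) = 32 - \frac{22}{3} = \frac{74}{3}$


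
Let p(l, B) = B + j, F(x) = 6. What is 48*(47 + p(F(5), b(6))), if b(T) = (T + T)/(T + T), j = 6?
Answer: 2592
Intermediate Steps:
b(T) = 1 (b(T) = (2*T)/((2*T)) = (2*T)*(1/(2*T)) = 1)
p(l, B) = 6 + B (p(l, B) = B + 6 = 6 + B)
48*(47 + p(F(5), b(6))) = 48*(47 + (6 + 1)) = 48*(47 + 7) = 48*54 = 2592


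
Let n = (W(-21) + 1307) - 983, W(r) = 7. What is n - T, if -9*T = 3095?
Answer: 6074/9 ≈ 674.89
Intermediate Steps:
T = -3095/9 (T = -⅑*3095 = -3095/9 ≈ -343.89)
n = 331 (n = (7 + 1307) - 983 = 1314 - 983 = 331)
n - T = 331 - 1*(-3095/9) = 331 + 3095/9 = 6074/9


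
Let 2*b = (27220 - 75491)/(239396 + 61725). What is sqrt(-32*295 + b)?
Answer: I*sqrt(3423873897587742)/602242 ≈ 97.16*I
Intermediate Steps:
b = -48271/602242 (b = ((27220 - 75491)/(239396 + 61725))/2 = (-48271/301121)/2 = (-48271*1/301121)/2 = (1/2)*(-48271/301121) = -48271/602242 ≈ -0.080152)
sqrt(-32*295 + b) = sqrt(-32*295 - 48271/602242) = sqrt(-9440 - 48271/602242) = sqrt(-5685212751/602242) = I*sqrt(3423873897587742)/602242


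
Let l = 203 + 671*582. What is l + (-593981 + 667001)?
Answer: 463745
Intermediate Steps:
l = 390725 (l = 203 + 390522 = 390725)
l + (-593981 + 667001) = 390725 + (-593981 + 667001) = 390725 + 73020 = 463745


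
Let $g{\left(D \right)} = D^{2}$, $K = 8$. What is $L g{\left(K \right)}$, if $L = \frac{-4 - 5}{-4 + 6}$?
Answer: $-288$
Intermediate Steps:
$L = - \frac{9}{2} \approx -4.5$
$L g{\left(K \right)} = - \frac{9 \cdot 8^{2}}{2} = \left(- \frac{9}{2}\right) 64 = -288$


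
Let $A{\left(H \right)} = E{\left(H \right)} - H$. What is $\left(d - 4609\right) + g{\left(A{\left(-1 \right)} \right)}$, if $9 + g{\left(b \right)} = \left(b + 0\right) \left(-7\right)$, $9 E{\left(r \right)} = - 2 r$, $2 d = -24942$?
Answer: $- \frac{153878}{9} \approx -17098.0$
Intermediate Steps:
$d = -12471$ ($d = \frac{1}{2} \left(-24942\right) = -12471$)
$E{\left(r \right)} = - \frac{2 r}{9}$ ($E{\left(r \right)} = \frac{\left(-2\right) r}{9} = - \frac{2 r}{9}$)
$A{\left(H \right)} = - \frac{11 H}{9}$ ($A{\left(H \right)} = - \frac{2 H}{9} - H = - \frac{11 H}{9}$)
$g{\left(b \right)} = -9 - 7 b$ ($g{\left(b \right)} = -9 + \left(b + 0\right) \left(-7\right) = -9 + b \left(-7\right) = -9 - 7 b$)
$\left(d - 4609\right) + g{\left(A{\left(-1 \right)} \right)} = \left(-12471 - 4609\right) - \left(9 + 7 \left(\left(- \frac{11}{9}\right) \left(-1\right)\right)\right) = -17080 - \frac{158}{9} = - \frac{153878}{9}$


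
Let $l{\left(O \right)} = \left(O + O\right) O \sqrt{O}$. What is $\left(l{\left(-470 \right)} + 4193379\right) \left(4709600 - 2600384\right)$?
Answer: $8844742080864 + 931851628800 i \sqrt{470} \approx 8.8447 \cdot 10^{12} + 2.0202 \cdot 10^{13} i$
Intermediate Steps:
$l{\left(O \right)} = 2 O^{\frac{5}{2}}$ ($l{\left(O \right)} = 2 O O \sqrt{O} = 2 O^{2} \sqrt{O} = 2 O^{\frac{5}{2}}$)
$\left(l{\left(-470 \right)} + 4193379\right) \left(4709600 - 2600384\right) = \left(2 \left(-470\right)^{\frac{5}{2}} + 4193379\right) \left(4709600 - 2600384\right) = \left(2 \cdot 220900 i \sqrt{470} + 4193379\right) 2109216 = \left(441800 i \sqrt{470} + 4193379\right) 2109216 = \left(4193379 + 441800 i \sqrt{470}\right) 2109216 = 8844742080864 + 931851628800 i \sqrt{470}$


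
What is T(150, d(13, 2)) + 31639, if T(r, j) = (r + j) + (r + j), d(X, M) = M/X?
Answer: 415211/13 ≈ 31939.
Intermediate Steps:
T(r, j) = 2*j + 2*r (T(r, j) = (j + r) + (j + r) = 2*j + 2*r)
T(150, d(13, 2)) + 31639 = (2*(2/13) + 2*150) + 31639 = (2*(2*(1/13)) + 300) + 31639 = (2*(2/13) + 300) + 31639 = (4/13 + 300) + 31639 = 3904/13 + 31639 = 415211/13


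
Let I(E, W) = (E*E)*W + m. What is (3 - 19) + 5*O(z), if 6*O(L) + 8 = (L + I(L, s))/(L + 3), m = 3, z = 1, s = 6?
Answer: -247/12 ≈ -20.583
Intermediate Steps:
I(E, W) = 3 + W*E² (I(E, W) = (E*E)*W + 3 = E²*W + 3 = W*E² + 3 = 3 + W*E²)
O(L) = -4/3 + (3 + L + 6*L²)/(6*(3 + L)) (O(L) = -4/3 + ((L + (3 + 6*L²))/(L + 3))/6 = -4/3 + ((3 + L + 6*L²)/(3 + L))/6 = -4/3 + (3 + L + 6*L²)/(6*(3 + L)))
(3 - 19) + 5*O(z) = (3 - 19) + 5*((-21 - 7*1 + 6*1²)/(6*(3 + 1))) = -16 + 5*((⅙)*(-21 - 7 + 6*1)/4) = -16 + 5*((⅙)*(¼)*(-21 - 7 + 6)) = -16 + 5*((⅙)*(¼)*(-22)) = -16 + 5*(-11/12) = -16 - 55/12 = -247/12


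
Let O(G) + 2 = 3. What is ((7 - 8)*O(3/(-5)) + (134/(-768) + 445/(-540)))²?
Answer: 47706649/11943936 ≈ 3.9942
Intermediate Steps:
O(G) = 1 (O(G) = -2 + 3 = 1)
((7 - 8)*O(3/(-5)) + (134/(-768) + 445/(-540)))² = ((7 - 8)*1 + (134/(-768) + 445/(-540)))² = (-1*1 + (134*(-1/768) + 445*(-1/540)))² = (-1 + (-67/384 - 89/108))² = (-1 - 3451/3456)² = (-6907/3456)² = 47706649/11943936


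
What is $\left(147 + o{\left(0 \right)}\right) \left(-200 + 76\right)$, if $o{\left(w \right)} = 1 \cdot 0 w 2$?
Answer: $-18228$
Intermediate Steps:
$o{\left(w \right)} = 0$ ($o{\left(w \right)} = 0 \cdot 2 w = 0$)
$\left(147 + o{\left(0 \right)}\right) \left(-200 + 76\right) = \left(147 + 0\right) \left(-200 + 76\right) = 147 \left(-124\right) = -18228$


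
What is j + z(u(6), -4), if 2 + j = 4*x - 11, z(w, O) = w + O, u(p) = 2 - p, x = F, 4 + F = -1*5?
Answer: -57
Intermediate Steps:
F = -9 (F = -4 - 1*5 = -4 - 5 = -9)
x = -9
z(w, O) = O + w
j = -49 (j = -2 + (4*(-9) - 11) = -2 + (-36 - 11) = -2 - 47 = -49)
j + z(u(6), -4) = -49 + (-4 + (2 - 1*6)) = -49 + (-4 + (2 - 6)) = -49 + (-4 - 4) = -49 - 8 = -57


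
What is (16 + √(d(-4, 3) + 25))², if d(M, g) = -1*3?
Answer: (16 + √22)² ≈ 428.09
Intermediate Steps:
d(M, g) = -3
(16 + √(d(-4, 3) + 25))² = (16 + √(-3 + 25))² = (16 + √22)²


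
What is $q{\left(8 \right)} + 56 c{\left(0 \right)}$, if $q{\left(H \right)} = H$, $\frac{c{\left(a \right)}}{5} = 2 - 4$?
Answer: $-552$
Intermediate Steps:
$c{\left(a \right)} = -10$ ($c{\left(a \right)} = 5 \left(2 - 4\right) = 5 \left(-2\right) = -10$)
$q{\left(8 \right)} + 56 c{\left(0 \right)} = 8 + 56 \left(-10\right) = 8 - 560 = -552$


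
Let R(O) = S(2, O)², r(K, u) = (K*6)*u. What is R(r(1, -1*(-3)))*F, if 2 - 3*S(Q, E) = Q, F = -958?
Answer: 0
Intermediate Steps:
r(K, u) = 6*K*u (r(K, u) = (6*K)*u = 6*K*u)
S(Q, E) = ⅔ - Q/3
R(O) = 0 (R(O) = (⅔ - ⅓*2)² = (⅔ - ⅔)² = 0² = 0)
R(r(1, -1*(-3)))*F = 0*(-958) = 0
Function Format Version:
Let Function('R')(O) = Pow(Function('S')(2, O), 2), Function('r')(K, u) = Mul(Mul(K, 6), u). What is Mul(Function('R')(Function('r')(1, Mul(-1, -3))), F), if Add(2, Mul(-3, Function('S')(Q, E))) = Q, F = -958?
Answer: 0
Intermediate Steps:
Function('r')(K, u) = Mul(6, K, u) (Function('r')(K, u) = Mul(Mul(6, K), u) = Mul(6, K, u))
Function('S')(Q, E) = Add(Rational(2, 3), Mul(Rational(-1, 3), Q))
Function('R')(O) = 0 (Function('R')(O) = Pow(Add(Rational(2, 3), Mul(Rational(-1, 3), 2)), 2) = Pow(Add(Rational(2, 3), Rational(-2, 3)), 2) = Pow(0, 2) = 0)
Mul(Function('R')(Function('r')(1, Mul(-1, -3))), F) = Mul(0, -958) = 0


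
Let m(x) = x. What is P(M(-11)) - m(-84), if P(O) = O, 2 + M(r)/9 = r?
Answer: -33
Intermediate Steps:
M(r) = -18 + 9*r
P(M(-11)) - m(-84) = (-18 + 9*(-11)) - 1*(-84) = (-18 - 99) + 84 = -117 + 84 = -33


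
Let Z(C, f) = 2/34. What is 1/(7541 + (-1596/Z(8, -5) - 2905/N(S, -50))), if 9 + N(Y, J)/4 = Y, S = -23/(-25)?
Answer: -808/15756903 ≈ -5.1279e-5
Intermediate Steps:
S = 23/25 (S = -23*(-1/25) = 23/25 ≈ 0.92000)
N(Y, J) = -36 + 4*Y
Z(C, f) = 1/17 (Z(C, f) = 2*(1/34) = 1/17)
1/(7541 + (-1596/Z(8, -5) - 2905/N(S, -50))) = 1/(7541 + (-1596/1/17 - 2905/(-36 + 4*(23/25)))) = 1/(7541 + (-1596*17 - 2905/(-36 + 92/25))) = 1/(7541 + (-27132 - 2905/(-808/25))) = 1/(7541 + (-27132 - 2905*(-25/808))) = 1/(7541 + (-27132 + 72625/808)) = 1/(7541 - 21850031/808) = 1/(-15756903/808) = -808/15756903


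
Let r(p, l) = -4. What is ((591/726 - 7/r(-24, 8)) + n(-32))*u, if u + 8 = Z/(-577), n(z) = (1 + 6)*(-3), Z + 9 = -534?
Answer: 36343379/279268 ≈ 130.14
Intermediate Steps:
Z = -543 (Z = -9 - 534 = -543)
n(z) = -21 (n(z) = 7*(-3) = -21)
u = -4073/577 (u = -8 - 543/(-577) = -8 - 543*(-1/577) = -8 + 543/577 = -4073/577 ≈ -7.0589)
((591/726 - 7/r(-24, 8)) + n(-32))*u = ((591/726 - 7/(-4)) - 21)*(-4073/577) = ((591*(1/726) - 7*(-¼)) - 21)*(-4073/577) = ((197/242 + 7/4) - 21)*(-4073/577) = (1241/484 - 21)*(-4073/577) = -8923/484*(-4073/577) = 36343379/279268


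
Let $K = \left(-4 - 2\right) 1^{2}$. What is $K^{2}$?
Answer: $36$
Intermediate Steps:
$K = -6$ ($K = \left(-6\right) 1 = -6$)
$K^{2} = \left(-6\right)^{2} = 36$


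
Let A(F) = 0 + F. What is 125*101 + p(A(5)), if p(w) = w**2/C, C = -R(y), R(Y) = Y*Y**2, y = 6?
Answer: 2726975/216 ≈ 12625.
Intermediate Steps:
A(F) = F
R(Y) = Y**3
C = -216 (C = -1*6**3 = -1*216 = -216)
p(w) = -w**2/216 (p(w) = w**2/(-216) = w**2*(-1/216) = -w**2/216)
125*101 + p(A(5)) = 125*101 - 1/216*5**2 = 12625 - 1/216*25 = 12625 - 25/216 = 2726975/216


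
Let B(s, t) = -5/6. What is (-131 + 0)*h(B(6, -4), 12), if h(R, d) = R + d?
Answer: -8777/6 ≈ -1462.8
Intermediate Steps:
B(s, t) = -⅚ (B(s, t) = -5*⅙ = -⅚)
(-131 + 0)*h(B(6, -4), 12) = (-131 + 0)*(-⅚ + 12) = -131*67/6 = -8777/6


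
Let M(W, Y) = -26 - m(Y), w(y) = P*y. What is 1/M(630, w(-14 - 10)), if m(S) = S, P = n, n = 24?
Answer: 1/550 ≈ 0.0018182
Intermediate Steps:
P = 24
w(y) = 24*y
M(W, Y) = -26 - Y
1/M(630, w(-14 - 10)) = 1/(-26 - 24*(-14 - 10)) = 1/(-26 - 24*(-24)) = 1/(-26 - 1*(-576)) = 1/(-26 + 576) = 1/550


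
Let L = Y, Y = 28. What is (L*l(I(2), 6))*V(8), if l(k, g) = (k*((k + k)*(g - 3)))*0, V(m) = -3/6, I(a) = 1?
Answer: 0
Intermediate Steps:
L = 28
V(m) = -1/2 (V(m) = -3*1/6 = -1/2)
l(k, g) = 0 (l(k, g) = (k*((2*k)*(-3 + g)))*0 = (k*(2*k*(-3 + g)))*0 = (2*k**2*(-3 + g))*0 = 0)
(L*l(I(2), 6))*V(8) = (28*0)*(-1/2) = 0*(-1/2) = 0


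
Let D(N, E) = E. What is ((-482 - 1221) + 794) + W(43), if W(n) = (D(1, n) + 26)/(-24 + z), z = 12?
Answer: -3659/4 ≈ -914.75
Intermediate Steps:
W(n) = -13/6 - n/12 (W(n) = (n + 26)/(-24 + 12) = (26 + n)/(-12) = (26 + n)*(-1/12) = -13/6 - n/12)
((-482 - 1221) + 794) + W(43) = ((-482 - 1221) + 794) + (-13/6 - 1/12*43) = (-1703 + 794) + (-13/6 - 43/12) = -909 - 23/4 = -3659/4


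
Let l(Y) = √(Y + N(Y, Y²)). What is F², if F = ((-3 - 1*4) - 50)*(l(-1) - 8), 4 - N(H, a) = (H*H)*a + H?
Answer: 217683 - 51984*√3 ≈ 1.2764e+5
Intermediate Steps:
N(H, a) = 4 - H - a*H² (N(H, a) = 4 - ((H*H)*a + H) = 4 - (H²*a + H) = 4 - (a*H² + H) = 4 - (H + a*H²) = 4 + (-H - a*H²) = 4 - H - a*H²)
l(Y) = √(4 - Y⁴) (l(Y) = √(Y + (4 - Y - Y²*Y²)) = √(Y + (4 - Y - Y⁴)) = √(4 - Y⁴))
F = 456 - 57*√3 (F = ((-3 - 1*4) - 50)*(√(4 - 1*(-1)⁴) - 8) = ((-3 - 4) - 50)*(√(4 - 1*1) - 8) = (-7 - 50)*(√(4 - 1) - 8) = -57*(√3 - 8) = -57*(-8 + √3) = 456 - 57*√3 ≈ 357.27)
F² = (456 - 57*√3)²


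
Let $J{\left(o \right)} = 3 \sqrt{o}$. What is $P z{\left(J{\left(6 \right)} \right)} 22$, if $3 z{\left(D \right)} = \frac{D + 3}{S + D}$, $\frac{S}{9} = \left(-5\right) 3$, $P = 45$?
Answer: $- \frac{5610}{673} - \frac{5060 \sqrt{6}}{673} \approx -26.752$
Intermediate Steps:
$S = -135$ ($S = 9 \left(\left(-5\right) 3\right) = 9 \left(-15\right) = -135$)
$z{\left(D \right)} = \frac{3 + D}{3 \left(-135 + D\right)}$ ($z{\left(D \right)} = \frac{\left(D + 3\right) \frac{1}{-135 + D}}{3} = \frac{\left(3 + D\right) \frac{1}{-135 + D}}{3} = \frac{\frac{1}{-135 + D} \left(3 + D\right)}{3} = \frac{3 + D}{3 \left(-135 + D\right)}$)
$P z{\left(J{\left(6 \right)} \right)} 22 = 45 \frac{3 + 3 \sqrt{6}}{3 \left(-135 + 3 \sqrt{6}\right)} 22 = \frac{15 \left(3 + 3 \sqrt{6}\right)}{-135 + 3 \sqrt{6}} \cdot 22 = \frac{330 \left(3 + 3 \sqrt{6}\right)}{-135 + 3 \sqrt{6}}$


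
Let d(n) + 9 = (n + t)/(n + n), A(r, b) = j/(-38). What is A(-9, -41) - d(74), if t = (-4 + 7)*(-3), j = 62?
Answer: 19485/2812 ≈ 6.9292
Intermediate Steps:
t = -9 (t = 3*(-3) = -9)
A(r, b) = -31/19 (A(r, b) = 62/(-38) = 62*(-1/38) = -31/19)
d(n) = -9 + (-9 + n)/(2*n) (d(n) = -9 + (n - 9)/(n + n) = -9 + (-9 + n)/((2*n)) = -9 + (-9 + n)*(1/(2*n)) = -9 + (-9 + n)/(2*n))
A(-9, -41) - d(74) = -31/19 - (-9 - 17*74)/(2*74) = -31/19 - (-9 - 1258)/(2*74) = -31/19 - (-1267)/(2*74) = -31/19 - 1*(-1267/148) = -31/19 + 1267/148 = 19485/2812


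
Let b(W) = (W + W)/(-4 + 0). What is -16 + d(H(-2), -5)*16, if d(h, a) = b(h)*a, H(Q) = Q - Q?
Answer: -16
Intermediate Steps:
b(W) = -W/2 (b(W) = (2*W)/(-4) = (2*W)*(-¼) = -W/2)
H(Q) = 0
d(h, a) = -a*h/2 (d(h, a) = (-h/2)*a = -a*h/2)
-16 + d(H(-2), -5)*16 = -16 - ½*(-5)*0*16 = -16 + 0*16 = -16 + 0 = -16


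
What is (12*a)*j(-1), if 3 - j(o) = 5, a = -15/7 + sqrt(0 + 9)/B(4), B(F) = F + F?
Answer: 297/7 ≈ 42.429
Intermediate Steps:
B(F) = 2*F
a = -99/56 (a = -15/7 + sqrt(0 + 9)/((2*4)) = -15*1/7 + sqrt(9)/8 = -15/7 + 3*(1/8) = -15/7 + 3/8 = -99/56 ≈ -1.7679)
j(o) = -2 (j(o) = 3 - 1*5 = 3 - 5 = -2)
(12*a)*j(-1) = (12*(-99/56))*(-2) = -297/14*(-2) = 297/7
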